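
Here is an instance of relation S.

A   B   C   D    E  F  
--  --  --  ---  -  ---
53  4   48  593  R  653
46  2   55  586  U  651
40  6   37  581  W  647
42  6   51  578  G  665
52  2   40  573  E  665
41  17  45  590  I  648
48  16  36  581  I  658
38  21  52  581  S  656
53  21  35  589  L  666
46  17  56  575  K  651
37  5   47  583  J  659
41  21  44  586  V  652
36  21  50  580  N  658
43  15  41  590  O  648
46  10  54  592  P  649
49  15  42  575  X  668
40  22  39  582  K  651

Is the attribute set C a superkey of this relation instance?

Yes

All 17 rows have distinct C values, so C → (all attributes) holds and C is a superkey.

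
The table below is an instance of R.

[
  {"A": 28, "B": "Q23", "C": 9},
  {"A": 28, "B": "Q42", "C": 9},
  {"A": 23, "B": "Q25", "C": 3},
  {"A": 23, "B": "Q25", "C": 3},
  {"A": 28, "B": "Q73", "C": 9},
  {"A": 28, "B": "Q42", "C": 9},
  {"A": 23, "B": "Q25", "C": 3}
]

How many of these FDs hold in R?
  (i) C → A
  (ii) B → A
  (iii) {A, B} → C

3

(i) C → A: every LHS value maps to a single RHS value — holds.
(ii) B → A: every LHS value maps to a single RHS value — holds.
(iii) {A, B} → C: every LHS value maps to a single RHS value — holds.
3 of the 3 dependencies hold.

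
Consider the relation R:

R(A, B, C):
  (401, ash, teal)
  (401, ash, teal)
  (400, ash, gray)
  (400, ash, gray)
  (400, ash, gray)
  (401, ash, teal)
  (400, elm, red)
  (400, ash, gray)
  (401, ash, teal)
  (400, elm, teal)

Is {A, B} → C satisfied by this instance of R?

(A=401, B=ash): 4 rows → C = teal, teal, teal, teal ✓
(A=400, B=ash): 4 rows → C = gray, gray, gray, gray ✓
(A=400, B=elm): 2 rows → C takes values {red, teal} — violation
Two rows agree on {A, B} but differ on C, so {A, B} → C does not hold.

No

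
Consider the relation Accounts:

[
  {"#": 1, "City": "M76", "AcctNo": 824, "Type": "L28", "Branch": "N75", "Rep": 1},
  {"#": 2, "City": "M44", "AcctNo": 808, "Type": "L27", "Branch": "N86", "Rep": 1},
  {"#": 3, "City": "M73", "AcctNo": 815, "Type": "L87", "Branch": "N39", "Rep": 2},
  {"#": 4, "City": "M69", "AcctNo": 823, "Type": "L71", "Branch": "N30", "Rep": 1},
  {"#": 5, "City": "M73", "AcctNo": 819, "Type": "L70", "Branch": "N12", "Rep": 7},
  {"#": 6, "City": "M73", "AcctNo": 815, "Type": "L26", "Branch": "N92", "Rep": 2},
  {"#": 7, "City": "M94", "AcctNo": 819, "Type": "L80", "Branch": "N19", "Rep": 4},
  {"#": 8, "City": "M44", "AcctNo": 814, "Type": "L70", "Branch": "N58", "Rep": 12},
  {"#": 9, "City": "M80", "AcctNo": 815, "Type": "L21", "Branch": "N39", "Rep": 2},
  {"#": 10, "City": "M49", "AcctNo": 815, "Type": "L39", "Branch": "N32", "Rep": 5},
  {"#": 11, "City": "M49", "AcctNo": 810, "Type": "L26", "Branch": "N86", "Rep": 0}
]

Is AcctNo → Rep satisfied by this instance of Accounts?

No

AcctNo=824: row 1 → Rep = 1 ✓
AcctNo=808: row 2 → Rep = 1 ✓
AcctNo=815: rows 3, 6, 9, 10 → Rep takes values {2, 5} — violation
AcctNo=823: row 4 → Rep = 1 ✓
AcctNo=819: rows 5, 7 → Rep takes values {7, 4} — violation
AcctNo=814: row 8 → Rep = 12 ✓
AcctNo=810: row 11 → Rep = 0 ✓
Two rows agree on AcctNo but differ on Rep, so AcctNo → Rep does not hold.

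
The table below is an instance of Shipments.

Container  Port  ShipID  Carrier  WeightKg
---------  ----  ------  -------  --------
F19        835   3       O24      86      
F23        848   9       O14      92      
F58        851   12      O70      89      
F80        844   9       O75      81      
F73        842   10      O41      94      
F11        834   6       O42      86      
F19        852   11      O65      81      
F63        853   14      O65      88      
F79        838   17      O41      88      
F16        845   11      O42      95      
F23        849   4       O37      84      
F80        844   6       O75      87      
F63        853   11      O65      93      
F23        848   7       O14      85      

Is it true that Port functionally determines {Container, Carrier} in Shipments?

Yes

Port=835: 1 row → {Container,Carrier} = (F19, O24) ✓
Port=848: 2 rows → {Container,Carrier} = (F23, O14), (F23, O14) ✓
Port=851: 1 row → {Container,Carrier} = (F58, O70) ✓
Port=844: 2 rows → {Container,Carrier} = (F80, O75), (F80, O75) ✓
Port=842: 1 row → {Container,Carrier} = (F73, O41) ✓
Port=834: 1 row → {Container,Carrier} = (F11, O42) ✓
Port=852: 1 row → {Container,Carrier} = (F19, O65) ✓
Port=853: 2 rows → {Container,Carrier} = (F63, O65), (F63, O65) ✓
Port=838: 1 row → {Container,Carrier} = (F79, O41) ✓
Port=845: 1 row → {Container,Carrier} = (F16, O42) ✓
Port=849: 1 row → {Container,Carrier} = (F23, O37) ✓
Every Port value is associated with a single {Container, Carrier} value, so Port → {Container, Carrier} holds.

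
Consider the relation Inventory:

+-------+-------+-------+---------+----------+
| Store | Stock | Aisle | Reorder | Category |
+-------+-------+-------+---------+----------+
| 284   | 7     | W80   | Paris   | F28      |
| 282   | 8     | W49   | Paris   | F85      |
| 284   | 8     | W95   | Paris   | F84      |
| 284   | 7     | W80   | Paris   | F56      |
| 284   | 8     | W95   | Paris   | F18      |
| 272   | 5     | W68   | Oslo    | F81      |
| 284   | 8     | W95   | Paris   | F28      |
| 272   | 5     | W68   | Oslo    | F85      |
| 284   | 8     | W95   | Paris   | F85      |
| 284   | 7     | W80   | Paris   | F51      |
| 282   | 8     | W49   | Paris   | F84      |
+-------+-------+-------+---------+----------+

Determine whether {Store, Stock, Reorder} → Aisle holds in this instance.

Yes

(Store=284, Stock=7, Reorder=Paris): 3 rows → Aisle = W80, W80, W80 ✓
(Store=282, Stock=8, Reorder=Paris): 2 rows → Aisle = W49, W49 ✓
(Store=284, Stock=8, Reorder=Paris): 4 rows → Aisle = W95, W95, W95, W95 ✓
(Store=272, Stock=5, Reorder=Oslo): 2 rows → Aisle = W68, W68 ✓
Every {Store, Stock, Reorder} value is associated with a single Aisle value, so {Store, Stock, Reorder} → Aisle holds.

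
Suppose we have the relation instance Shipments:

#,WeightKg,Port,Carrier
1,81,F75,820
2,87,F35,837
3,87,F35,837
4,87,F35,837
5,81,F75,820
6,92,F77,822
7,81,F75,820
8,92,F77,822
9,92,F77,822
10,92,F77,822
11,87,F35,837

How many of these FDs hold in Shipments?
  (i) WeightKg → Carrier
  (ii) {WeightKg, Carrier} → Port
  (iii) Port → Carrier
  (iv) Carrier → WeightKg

(i) WeightKg → Carrier: every LHS value maps to a single RHS value — holds.
(ii) {WeightKg, Carrier} → Port: every LHS value maps to a single RHS value — holds.
(iii) Port → Carrier: every LHS value maps to a single RHS value — holds.
(iv) Carrier → WeightKg: every LHS value maps to a single RHS value — holds.
4 of the 4 dependencies hold.

4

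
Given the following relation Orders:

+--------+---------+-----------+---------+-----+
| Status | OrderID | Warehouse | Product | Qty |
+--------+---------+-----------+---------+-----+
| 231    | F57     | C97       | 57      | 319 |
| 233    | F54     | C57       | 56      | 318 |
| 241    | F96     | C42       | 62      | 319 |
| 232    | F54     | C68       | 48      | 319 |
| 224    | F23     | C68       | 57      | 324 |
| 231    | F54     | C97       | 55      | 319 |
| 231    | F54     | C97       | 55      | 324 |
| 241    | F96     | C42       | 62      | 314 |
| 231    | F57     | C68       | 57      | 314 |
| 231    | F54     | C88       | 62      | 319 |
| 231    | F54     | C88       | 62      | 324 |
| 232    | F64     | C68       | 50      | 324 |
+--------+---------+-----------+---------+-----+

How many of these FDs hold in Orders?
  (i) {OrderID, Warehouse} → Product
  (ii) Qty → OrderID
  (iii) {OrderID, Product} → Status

2

(i) {OrderID, Warehouse} → Product: every LHS value maps to a single RHS value — holds.
(ii) Qty → OrderID: Qty=319: 5 rows → OrderID takes values {F57, F96, F54} — violation; Qty=324: 4 rows → OrderID takes values {F23, F54, F64} — violation; Qty=314: 2 rows → OrderID takes values {F96, F57} — violation — fails.
(iii) {OrderID, Product} → Status: every LHS value maps to a single RHS value — holds.
2 of the 3 dependencies hold.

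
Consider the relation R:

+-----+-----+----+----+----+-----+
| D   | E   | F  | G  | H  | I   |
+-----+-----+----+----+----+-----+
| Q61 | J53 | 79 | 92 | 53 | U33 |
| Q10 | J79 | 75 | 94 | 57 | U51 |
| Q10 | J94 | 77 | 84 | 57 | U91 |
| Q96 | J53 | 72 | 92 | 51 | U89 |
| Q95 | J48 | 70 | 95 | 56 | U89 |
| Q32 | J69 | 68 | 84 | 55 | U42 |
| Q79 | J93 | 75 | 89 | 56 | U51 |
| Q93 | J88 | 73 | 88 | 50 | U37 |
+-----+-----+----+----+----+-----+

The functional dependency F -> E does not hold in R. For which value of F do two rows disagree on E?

75

F=79: 1 row → E = J53 ✓
F=75: 2 rows → E takes values {J79, J93} — violation
F=77: 1 row → E = J94 ✓
F=72: 1 row → E = J53 ✓
F=70: 1 row → E = J48 ✓
F=68: 1 row → E = J69 ✓
F=73: 1 row → E = J88 ✓
The only F value with inconsistent E is F=75.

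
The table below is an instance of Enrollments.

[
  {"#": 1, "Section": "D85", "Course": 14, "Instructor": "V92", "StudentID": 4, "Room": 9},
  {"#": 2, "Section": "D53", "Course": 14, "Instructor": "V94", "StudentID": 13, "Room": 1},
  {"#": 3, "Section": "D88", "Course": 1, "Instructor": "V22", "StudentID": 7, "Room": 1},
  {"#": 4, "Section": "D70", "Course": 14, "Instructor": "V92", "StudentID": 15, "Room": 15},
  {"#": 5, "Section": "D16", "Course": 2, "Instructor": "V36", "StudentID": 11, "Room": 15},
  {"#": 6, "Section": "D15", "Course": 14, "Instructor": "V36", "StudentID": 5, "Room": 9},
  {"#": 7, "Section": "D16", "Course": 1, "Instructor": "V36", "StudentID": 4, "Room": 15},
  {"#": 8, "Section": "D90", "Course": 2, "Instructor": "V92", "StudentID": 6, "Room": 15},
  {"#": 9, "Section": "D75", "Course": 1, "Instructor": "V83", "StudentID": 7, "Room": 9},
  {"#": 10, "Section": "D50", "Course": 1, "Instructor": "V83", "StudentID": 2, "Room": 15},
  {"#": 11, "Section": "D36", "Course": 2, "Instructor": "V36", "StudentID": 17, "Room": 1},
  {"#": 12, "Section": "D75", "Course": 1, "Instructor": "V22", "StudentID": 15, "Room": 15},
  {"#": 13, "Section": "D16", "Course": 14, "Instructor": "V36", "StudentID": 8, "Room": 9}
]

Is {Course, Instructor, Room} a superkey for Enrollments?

Rows 6 and 13 have the same {Course, Instructor, Room} value (Course=14, Instructor=V36, Room=9) but are distinct tuples, so {Course, Instructor, Room} does not determine every attribute — not a superkey.

No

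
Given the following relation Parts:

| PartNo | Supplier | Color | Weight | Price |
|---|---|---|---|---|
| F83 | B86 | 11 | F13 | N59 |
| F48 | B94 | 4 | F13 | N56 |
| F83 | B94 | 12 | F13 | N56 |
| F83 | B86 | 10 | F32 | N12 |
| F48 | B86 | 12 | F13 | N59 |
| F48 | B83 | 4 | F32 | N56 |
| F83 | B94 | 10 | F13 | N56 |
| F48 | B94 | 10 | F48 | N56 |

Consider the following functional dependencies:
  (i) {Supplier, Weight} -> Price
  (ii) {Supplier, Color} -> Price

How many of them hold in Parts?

2

(i) {Supplier, Weight} -> Price: every LHS value maps to a single RHS value — holds.
(ii) {Supplier, Color} -> Price: every LHS value maps to a single RHS value — holds.
2 of the 2 dependencies hold.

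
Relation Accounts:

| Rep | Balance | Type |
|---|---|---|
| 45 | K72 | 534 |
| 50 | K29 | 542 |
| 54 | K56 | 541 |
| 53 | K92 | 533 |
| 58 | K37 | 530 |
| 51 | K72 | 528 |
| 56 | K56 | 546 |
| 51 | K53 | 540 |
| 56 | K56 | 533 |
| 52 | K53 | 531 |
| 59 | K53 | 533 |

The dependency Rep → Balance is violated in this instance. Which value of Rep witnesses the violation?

Rep=45: 1 row → Balance = K72 ✓
Rep=50: 1 row → Balance = K29 ✓
Rep=54: 1 row → Balance = K56 ✓
Rep=53: 1 row → Balance = K92 ✓
Rep=58: 1 row → Balance = K37 ✓
Rep=51: 2 rows → Balance takes values {K72, K53} — violation
Rep=56: 2 rows → Balance = K56, K56 ✓
Rep=52: 1 row → Balance = K53 ✓
Rep=59: 1 row → Balance = K53 ✓
The only Rep value with inconsistent Balance is Rep=51.

51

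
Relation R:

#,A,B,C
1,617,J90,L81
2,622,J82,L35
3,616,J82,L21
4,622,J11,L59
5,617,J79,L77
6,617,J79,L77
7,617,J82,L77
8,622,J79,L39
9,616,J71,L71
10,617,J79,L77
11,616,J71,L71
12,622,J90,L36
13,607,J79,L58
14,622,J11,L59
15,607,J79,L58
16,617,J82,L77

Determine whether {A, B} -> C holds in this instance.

(A=617, B=J90): row 1 → C = L81 ✓
(A=622, B=J82): row 2 → C = L35 ✓
(A=616, B=J82): row 3 → C = L21 ✓
(A=622, B=J11): rows 4, 14 → C = L59, L59 ✓
(A=617, B=J79): rows 5, 6, 10 → C = L77, L77, L77 ✓
(A=617, B=J82): rows 7, 16 → C = L77, L77 ✓
(A=622, B=J79): row 8 → C = L39 ✓
(A=616, B=J71): rows 9, 11 → C = L71, L71 ✓
(A=622, B=J90): row 12 → C = L36 ✓
(A=607, B=J79): rows 13, 15 → C = L58, L58 ✓
Every {A, B} value is associated with a single C value, so {A, B} -> C holds.

Yes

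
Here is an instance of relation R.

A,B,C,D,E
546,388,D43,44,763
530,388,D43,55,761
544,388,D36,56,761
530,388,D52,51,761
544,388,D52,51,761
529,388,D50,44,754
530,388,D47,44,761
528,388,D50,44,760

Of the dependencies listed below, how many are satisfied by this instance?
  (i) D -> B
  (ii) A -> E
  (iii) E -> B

(i) D -> B: every LHS value maps to a single RHS value — holds.
(ii) A -> E: every LHS value maps to a single RHS value — holds.
(iii) E -> B: every LHS value maps to a single RHS value — holds.
3 of the 3 dependencies hold.

3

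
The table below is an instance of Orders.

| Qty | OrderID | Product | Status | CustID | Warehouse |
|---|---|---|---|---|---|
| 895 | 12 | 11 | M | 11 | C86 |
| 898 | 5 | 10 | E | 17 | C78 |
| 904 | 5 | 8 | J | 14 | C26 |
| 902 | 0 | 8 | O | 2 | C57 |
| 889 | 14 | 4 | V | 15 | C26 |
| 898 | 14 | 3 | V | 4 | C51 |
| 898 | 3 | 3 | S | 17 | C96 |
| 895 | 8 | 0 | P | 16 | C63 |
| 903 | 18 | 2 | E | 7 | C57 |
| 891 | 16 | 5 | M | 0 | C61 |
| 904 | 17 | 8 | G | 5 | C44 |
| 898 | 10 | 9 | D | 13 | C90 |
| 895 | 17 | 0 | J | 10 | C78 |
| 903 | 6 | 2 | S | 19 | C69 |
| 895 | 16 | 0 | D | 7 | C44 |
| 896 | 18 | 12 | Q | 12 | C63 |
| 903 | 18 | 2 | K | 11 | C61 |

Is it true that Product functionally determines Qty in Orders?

No

Product=11: 1 row → Qty = 895 ✓
Product=10: 1 row → Qty = 898 ✓
Product=8: 3 rows → Qty takes values {904, 902} — violation
Product=4: 1 row → Qty = 889 ✓
Product=3: 2 rows → Qty = 898, 898 ✓
Product=0: 3 rows → Qty = 895, 895, 895 ✓
Product=2: 3 rows → Qty = 903, 903, 903 ✓
Product=5: 1 row → Qty = 891 ✓
Product=9: 1 row → Qty = 898 ✓
Product=12: 1 row → Qty = 896 ✓
Two rows agree on Product but differ on Qty, so Product → Qty does not hold.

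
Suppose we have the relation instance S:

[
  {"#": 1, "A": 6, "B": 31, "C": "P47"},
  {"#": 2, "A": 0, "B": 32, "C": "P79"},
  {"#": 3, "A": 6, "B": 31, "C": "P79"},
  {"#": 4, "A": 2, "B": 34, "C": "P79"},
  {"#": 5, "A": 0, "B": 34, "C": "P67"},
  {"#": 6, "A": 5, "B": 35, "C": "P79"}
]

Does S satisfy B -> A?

No

B=31: rows 1, 3 → A = 6, 6 ✓
B=32: row 2 → A = 0 ✓
B=34: rows 4, 5 → A takes values {2, 0} — violation
B=35: row 6 → A = 5 ✓
Two rows agree on B but differ on A, so B -> A does not hold.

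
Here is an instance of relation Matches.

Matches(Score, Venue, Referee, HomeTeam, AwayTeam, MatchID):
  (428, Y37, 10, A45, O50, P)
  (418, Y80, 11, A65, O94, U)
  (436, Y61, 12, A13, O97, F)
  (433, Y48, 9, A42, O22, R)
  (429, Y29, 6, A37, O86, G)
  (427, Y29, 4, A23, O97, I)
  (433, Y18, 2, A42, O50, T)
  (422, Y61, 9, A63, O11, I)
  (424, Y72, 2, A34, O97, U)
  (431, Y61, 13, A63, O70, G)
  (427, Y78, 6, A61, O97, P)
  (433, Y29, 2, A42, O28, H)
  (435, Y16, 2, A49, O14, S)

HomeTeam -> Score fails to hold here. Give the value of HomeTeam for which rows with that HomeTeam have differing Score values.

A63

HomeTeam=A45: 1 row → Score = 428 ✓
HomeTeam=A65: 1 row → Score = 418 ✓
HomeTeam=A13: 1 row → Score = 436 ✓
HomeTeam=A42: 3 rows → Score = 433, 433, 433 ✓
HomeTeam=A37: 1 row → Score = 429 ✓
HomeTeam=A23: 1 row → Score = 427 ✓
HomeTeam=A63: 2 rows → Score takes values {422, 431} — violation
HomeTeam=A34: 1 row → Score = 424 ✓
HomeTeam=A61: 1 row → Score = 427 ✓
HomeTeam=A49: 1 row → Score = 435 ✓
The only HomeTeam value with inconsistent Score is HomeTeam=A63.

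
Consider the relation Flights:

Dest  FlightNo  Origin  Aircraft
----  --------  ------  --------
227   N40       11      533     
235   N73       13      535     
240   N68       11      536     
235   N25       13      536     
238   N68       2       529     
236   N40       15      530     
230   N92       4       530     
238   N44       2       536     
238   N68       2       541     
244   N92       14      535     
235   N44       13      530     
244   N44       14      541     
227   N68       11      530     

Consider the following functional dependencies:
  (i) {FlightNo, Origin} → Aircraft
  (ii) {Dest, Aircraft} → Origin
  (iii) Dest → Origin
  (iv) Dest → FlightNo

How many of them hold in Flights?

2

(i) {FlightNo, Origin} → Aircraft: (FlightNo=N68, Origin=11): 2 rows → Aircraft takes values {536, 530} — violation; (FlightNo=N68, Origin=2): 2 rows → Aircraft takes values {529, 541} — violation — fails.
(ii) {Dest, Aircraft} → Origin: every LHS value maps to a single RHS value — holds.
(iii) Dest → Origin: every LHS value maps to a single RHS value — holds.
(iv) Dest → FlightNo: Dest=227: 2 rows → FlightNo takes values {N40, N68} — violation; Dest=235: 3 rows → FlightNo takes values {N73, N25, N44} — violation; Dest=238: 3 rows → FlightNo takes values {N68, N44} — violation; Dest=244: 2 rows → FlightNo takes values {N92, N44} — violation — fails.
2 of the 4 dependencies hold.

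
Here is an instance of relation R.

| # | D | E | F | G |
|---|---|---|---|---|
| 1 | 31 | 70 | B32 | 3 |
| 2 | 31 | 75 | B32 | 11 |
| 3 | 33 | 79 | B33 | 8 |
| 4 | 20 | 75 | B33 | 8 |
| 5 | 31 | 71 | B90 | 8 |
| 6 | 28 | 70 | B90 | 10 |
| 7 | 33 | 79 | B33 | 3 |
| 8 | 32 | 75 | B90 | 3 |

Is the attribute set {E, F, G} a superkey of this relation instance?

Yes

All 8 rows have distinct {E, F, G} values, so {E, F, G} → (all attributes) holds and {E, F, G} is a superkey.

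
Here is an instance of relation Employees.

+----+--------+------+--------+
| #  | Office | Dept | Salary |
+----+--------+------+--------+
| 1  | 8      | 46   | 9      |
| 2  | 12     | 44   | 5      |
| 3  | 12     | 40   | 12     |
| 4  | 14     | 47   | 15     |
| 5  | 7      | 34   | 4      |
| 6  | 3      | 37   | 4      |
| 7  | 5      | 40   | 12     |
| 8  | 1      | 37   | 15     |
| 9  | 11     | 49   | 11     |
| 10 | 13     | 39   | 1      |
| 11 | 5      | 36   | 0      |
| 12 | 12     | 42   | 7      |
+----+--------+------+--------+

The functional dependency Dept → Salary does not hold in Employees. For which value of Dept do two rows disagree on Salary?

Dept=46: row 1 → Salary = 9 ✓
Dept=44: row 2 → Salary = 5 ✓
Dept=40: rows 3, 7 → Salary = 12, 12 ✓
Dept=47: row 4 → Salary = 15 ✓
Dept=34: row 5 → Salary = 4 ✓
Dept=37: rows 6, 8 → Salary takes values {4, 15} — violation
Dept=49: row 9 → Salary = 11 ✓
Dept=39: row 10 → Salary = 1 ✓
Dept=36: row 11 → Salary = 0 ✓
Dept=42: row 12 → Salary = 7 ✓
The only Dept value with inconsistent Salary is Dept=37.

37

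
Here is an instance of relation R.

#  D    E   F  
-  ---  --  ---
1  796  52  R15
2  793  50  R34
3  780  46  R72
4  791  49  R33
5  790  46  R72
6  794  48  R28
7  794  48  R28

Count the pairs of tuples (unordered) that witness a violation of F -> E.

0

F=R72: all 2 rows agree on E — 0 pairs.
F=R28: all 2 rows agree on E — 0 pairs.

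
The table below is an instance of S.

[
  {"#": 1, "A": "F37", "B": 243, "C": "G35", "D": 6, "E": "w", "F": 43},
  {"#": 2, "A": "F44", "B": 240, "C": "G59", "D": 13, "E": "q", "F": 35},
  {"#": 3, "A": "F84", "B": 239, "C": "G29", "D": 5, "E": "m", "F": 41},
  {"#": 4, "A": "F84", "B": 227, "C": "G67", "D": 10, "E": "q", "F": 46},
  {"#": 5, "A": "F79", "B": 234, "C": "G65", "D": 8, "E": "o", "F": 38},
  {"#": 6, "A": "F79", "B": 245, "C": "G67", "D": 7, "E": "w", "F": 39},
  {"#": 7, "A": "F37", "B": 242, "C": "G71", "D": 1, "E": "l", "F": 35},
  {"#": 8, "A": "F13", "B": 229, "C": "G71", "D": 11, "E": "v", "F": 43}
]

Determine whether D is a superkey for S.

All 8 rows have distinct D values, so D → (all attributes) holds and D is a superkey.

Yes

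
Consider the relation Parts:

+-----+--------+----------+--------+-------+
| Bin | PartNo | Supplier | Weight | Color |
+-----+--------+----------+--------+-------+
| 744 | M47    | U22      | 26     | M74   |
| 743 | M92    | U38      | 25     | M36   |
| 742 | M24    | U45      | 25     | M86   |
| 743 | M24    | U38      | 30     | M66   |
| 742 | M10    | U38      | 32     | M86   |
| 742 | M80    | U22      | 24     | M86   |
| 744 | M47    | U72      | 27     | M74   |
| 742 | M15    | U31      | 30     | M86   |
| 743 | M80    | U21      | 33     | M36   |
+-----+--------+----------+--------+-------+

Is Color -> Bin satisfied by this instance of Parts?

Yes

Color=M74: 2 rows → Bin = 744, 744 ✓
Color=M36: 2 rows → Bin = 743, 743 ✓
Color=M86: 4 rows → Bin = 742, 742, 742, 742 ✓
Color=M66: 1 row → Bin = 743 ✓
Every Color value is associated with a single Bin value, so Color -> Bin holds.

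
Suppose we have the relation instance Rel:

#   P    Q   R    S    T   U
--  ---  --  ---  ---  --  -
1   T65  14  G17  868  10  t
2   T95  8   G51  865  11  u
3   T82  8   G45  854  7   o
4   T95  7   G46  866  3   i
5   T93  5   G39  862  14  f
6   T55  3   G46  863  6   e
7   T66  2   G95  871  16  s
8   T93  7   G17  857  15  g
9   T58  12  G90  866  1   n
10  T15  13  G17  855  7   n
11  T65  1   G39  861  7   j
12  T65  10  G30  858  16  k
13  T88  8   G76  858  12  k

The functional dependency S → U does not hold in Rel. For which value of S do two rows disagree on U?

866

S=868: row 1 → U = t ✓
S=865: row 2 → U = u ✓
S=854: row 3 → U = o ✓
S=866: rows 4, 9 → U takes values {i, n} — violation
S=862: row 5 → U = f ✓
S=863: row 6 → U = e ✓
S=871: row 7 → U = s ✓
S=857: row 8 → U = g ✓
S=855: row 10 → U = n ✓
S=861: row 11 → U = j ✓
S=858: rows 12, 13 → U = k, k ✓
The only S value with inconsistent U is S=866.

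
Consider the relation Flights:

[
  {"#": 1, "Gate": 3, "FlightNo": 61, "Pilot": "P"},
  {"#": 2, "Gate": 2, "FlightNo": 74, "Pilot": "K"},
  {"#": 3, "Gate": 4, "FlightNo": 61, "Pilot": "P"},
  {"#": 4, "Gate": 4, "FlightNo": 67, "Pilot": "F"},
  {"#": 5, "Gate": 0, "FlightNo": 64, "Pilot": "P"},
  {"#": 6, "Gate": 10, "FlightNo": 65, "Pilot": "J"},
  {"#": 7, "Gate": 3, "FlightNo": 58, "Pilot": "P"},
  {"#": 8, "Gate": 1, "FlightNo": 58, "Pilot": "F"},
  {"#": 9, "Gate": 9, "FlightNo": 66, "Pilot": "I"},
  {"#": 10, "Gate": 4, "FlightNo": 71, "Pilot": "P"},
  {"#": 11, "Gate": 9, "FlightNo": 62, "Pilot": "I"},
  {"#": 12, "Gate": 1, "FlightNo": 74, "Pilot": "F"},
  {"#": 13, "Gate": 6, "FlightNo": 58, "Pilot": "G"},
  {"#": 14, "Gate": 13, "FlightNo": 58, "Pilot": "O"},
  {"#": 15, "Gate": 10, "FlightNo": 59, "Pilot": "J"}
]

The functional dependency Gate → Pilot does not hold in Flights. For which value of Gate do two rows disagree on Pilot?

4

Gate=3: rows 1, 7 → Pilot = P, P ✓
Gate=2: row 2 → Pilot = K ✓
Gate=4: rows 3, 4, 10 → Pilot takes values {P, F} — violation
Gate=0: row 5 → Pilot = P ✓
Gate=10: rows 6, 15 → Pilot = J, J ✓
Gate=1: rows 8, 12 → Pilot = F, F ✓
Gate=9: rows 9, 11 → Pilot = I, I ✓
Gate=6: row 13 → Pilot = G ✓
Gate=13: row 14 → Pilot = O ✓
The only Gate value with inconsistent Pilot is Gate=4.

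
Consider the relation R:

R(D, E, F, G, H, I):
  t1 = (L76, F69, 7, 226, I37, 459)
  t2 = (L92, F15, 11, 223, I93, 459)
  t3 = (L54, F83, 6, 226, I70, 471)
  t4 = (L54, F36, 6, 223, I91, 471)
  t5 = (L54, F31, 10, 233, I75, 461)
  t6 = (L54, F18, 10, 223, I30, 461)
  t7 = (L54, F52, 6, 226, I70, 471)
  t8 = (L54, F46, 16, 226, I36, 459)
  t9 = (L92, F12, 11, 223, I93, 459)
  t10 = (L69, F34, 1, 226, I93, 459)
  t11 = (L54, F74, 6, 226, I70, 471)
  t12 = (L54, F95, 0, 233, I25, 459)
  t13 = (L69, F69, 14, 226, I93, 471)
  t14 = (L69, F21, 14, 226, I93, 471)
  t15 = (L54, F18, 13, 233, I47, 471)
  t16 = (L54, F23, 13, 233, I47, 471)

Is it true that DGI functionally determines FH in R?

Yes

(D=L76, G=226, I=459): row 1 → {F,H} = (7, I37) ✓
(D=L92, G=223, I=459): rows 2, 9 → {F,H} = (11, I93), (11, I93) ✓
(D=L54, G=226, I=471): rows 3, 7, 11 → {F,H} = (6, I70), (6, I70), (6, I70) ✓
(D=L54, G=223, I=471): row 4 → {F,H} = (6, I91) ✓
(D=L54, G=233, I=461): row 5 → {F,H} = (10, I75) ✓
(D=L54, G=223, I=461): row 6 → {F,H} = (10, I30) ✓
(D=L54, G=226, I=459): row 8 → {F,H} = (16, I36) ✓
(D=L69, G=226, I=459): row 10 → {F,H} = (1, I93) ✓
(D=L54, G=233, I=459): row 12 → {F,H} = (0, I25) ✓
(D=L69, G=226, I=471): rows 13, 14 → {F,H} = (14, I93), (14, I93) ✓
(D=L54, G=233, I=471): rows 15, 16 → {F,H} = (13, I47), (13, I47) ✓
Every DGI value is associated with a single FH value, so DGI → FH holds.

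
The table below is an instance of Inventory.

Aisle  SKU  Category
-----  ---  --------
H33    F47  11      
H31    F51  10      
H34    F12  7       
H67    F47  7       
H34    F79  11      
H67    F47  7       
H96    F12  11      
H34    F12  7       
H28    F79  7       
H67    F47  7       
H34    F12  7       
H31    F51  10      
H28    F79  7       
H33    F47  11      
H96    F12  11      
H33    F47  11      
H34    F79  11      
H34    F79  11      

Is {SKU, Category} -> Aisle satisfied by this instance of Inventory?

Yes

(SKU=F47, Category=11): 3 rows → Aisle = H33, H33, H33 ✓
(SKU=F51, Category=10): 2 rows → Aisle = H31, H31 ✓
(SKU=F12, Category=7): 3 rows → Aisle = H34, H34, H34 ✓
(SKU=F47, Category=7): 3 rows → Aisle = H67, H67, H67 ✓
(SKU=F79, Category=11): 3 rows → Aisle = H34, H34, H34 ✓
(SKU=F12, Category=11): 2 rows → Aisle = H96, H96 ✓
(SKU=F79, Category=7): 2 rows → Aisle = H28, H28 ✓
Every {SKU, Category} value is associated with a single Aisle value, so {SKU, Category} -> Aisle holds.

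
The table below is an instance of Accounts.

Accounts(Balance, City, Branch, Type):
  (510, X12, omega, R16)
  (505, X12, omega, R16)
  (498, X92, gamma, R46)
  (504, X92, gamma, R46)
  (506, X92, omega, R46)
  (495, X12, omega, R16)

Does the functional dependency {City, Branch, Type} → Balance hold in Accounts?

(City=X12, Branch=omega, Type=R16): 3 rows → Balance takes values {510, 505, 495} — violation
(City=X92, Branch=gamma, Type=R46): 2 rows → Balance takes values {498, 504} — violation
(City=X92, Branch=omega, Type=R46): 1 row → Balance = 506 ✓
Two rows agree on {City, Branch, Type} but differ on Balance, so {City, Branch, Type} → Balance does not hold.

No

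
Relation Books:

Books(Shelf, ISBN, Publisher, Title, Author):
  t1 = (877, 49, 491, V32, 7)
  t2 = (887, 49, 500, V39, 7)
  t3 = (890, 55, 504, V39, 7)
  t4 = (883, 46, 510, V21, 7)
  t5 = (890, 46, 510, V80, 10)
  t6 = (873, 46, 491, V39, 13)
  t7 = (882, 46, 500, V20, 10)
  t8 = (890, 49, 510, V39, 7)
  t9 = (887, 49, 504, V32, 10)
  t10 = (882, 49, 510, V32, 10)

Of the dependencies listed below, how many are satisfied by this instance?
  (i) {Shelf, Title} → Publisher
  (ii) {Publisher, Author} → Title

0

(i) {Shelf, Title} → Publisher: (Shelf=890, Title=V39): rows 3, 8 → Publisher takes values {504, 510} — violation — fails.
(ii) {Publisher, Author} → Title: (Publisher=510, Author=7): rows 4, 8 → Title takes values {V21, V39} — violation; (Publisher=510, Author=10): rows 5, 10 → Title takes values {V80, V32} — violation — fails.
None of the 2 dependencies hold.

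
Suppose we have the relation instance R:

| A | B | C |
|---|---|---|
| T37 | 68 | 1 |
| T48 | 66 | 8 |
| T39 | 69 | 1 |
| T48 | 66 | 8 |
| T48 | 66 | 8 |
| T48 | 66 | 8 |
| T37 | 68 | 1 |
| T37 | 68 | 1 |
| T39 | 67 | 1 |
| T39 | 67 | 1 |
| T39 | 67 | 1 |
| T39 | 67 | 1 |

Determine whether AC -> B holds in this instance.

(A=T37, C=1): 3 rows → B = 68, 68, 68 ✓
(A=T48, C=8): 4 rows → B = 66, 66, 66, 66 ✓
(A=T39, C=1): 5 rows → B takes values {69, 67} — violation
Two rows agree on AC but differ on B, so AC -> B does not hold.

No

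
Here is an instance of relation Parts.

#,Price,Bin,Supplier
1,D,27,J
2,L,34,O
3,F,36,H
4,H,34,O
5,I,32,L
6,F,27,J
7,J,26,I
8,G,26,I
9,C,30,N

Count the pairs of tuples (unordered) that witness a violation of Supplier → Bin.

Supplier=J: all 2 rows agree on Bin — 0 pairs.
Supplier=O: all 2 rows agree on Bin — 0 pairs.
Supplier=I: all 2 rows agree on Bin — 0 pairs.

0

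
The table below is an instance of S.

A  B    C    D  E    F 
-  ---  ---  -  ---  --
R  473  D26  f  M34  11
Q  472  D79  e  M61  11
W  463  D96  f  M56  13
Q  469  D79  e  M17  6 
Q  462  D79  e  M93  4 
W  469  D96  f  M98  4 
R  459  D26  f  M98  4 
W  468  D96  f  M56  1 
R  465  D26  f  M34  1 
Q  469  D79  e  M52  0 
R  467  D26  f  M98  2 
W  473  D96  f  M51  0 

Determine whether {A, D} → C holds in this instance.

(A=R, D=f): 4 rows → C = D26, D26, D26, D26 ✓
(A=Q, D=e): 4 rows → C = D79, D79, D79, D79 ✓
(A=W, D=f): 4 rows → C = D96, D96, D96, D96 ✓
Every {A, D} value is associated with a single C value, so {A, D} → C holds.

Yes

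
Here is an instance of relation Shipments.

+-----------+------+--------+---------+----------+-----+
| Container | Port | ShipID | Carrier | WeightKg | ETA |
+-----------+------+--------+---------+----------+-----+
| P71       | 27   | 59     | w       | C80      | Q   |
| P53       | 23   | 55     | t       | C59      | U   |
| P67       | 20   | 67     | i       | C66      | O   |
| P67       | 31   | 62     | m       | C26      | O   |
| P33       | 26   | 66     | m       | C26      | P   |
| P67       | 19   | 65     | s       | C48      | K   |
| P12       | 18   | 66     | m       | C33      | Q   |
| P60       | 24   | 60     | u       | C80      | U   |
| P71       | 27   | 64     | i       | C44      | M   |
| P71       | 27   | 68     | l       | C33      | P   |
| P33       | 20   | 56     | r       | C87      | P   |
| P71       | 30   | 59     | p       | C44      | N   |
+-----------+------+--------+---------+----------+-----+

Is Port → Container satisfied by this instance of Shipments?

No

Port=27: 3 rows → Container = P71, P71, P71 ✓
Port=23: 1 row → Container = P53 ✓
Port=20: 2 rows → Container takes values {P67, P33} — violation
Port=31: 1 row → Container = P67 ✓
Port=26: 1 row → Container = P33 ✓
Port=19: 1 row → Container = P67 ✓
Port=18: 1 row → Container = P12 ✓
Port=24: 1 row → Container = P60 ✓
Port=30: 1 row → Container = P71 ✓
Two rows agree on Port but differ on Container, so Port → Container does not hold.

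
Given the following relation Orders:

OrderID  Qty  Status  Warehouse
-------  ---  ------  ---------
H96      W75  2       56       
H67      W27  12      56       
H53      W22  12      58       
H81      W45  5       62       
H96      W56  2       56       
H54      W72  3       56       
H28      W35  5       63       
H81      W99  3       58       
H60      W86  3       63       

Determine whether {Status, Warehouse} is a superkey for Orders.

Two distinct rows share (Status=2, Warehouse=56), so {Status, Warehouse} does not determine every attribute — not a superkey.

No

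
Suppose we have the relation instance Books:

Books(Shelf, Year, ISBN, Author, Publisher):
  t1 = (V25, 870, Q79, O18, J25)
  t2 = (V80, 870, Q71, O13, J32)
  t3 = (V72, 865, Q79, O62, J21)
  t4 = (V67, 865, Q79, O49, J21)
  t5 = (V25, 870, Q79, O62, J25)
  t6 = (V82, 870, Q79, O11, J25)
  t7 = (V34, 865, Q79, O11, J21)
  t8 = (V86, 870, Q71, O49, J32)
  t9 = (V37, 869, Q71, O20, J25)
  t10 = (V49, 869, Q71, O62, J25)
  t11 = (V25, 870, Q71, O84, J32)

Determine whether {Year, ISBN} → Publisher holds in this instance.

(Year=870, ISBN=Q79): rows 1, 5, 6 → Publisher = J25, J25, J25 ✓
(Year=870, ISBN=Q71): rows 2, 8, 11 → Publisher = J32, J32, J32 ✓
(Year=865, ISBN=Q79): rows 3, 4, 7 → Publisher = J21, J21, J21 ✓
(Year=869, ISBN=Q71): rows 9, 10 → Publisher = J25, J25 ✓
Every {Year, ISBN} value is associated with a single Publisher value, so {Year, ISBN} → Publisher holds.

Yes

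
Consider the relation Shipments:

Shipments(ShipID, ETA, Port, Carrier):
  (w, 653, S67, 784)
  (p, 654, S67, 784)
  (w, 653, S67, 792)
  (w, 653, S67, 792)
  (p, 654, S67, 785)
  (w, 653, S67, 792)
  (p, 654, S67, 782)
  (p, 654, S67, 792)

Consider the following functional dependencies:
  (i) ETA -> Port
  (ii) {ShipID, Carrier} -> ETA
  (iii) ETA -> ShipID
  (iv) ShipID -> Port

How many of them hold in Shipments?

(i) ETA -> Port: every LHS value maps to a single RHS value — holds.
(ii) {ShipID, Carrier} -> ETA: every LHS value maps to a single RHS value — holds.
(iii) ETA -> ShipID: every LHS value maps to a single RHS value — holds.
(iv) ShipID -> Port: every LHS value maps to a single RHS value — holds.
4 of the 4 dependencies hold.

4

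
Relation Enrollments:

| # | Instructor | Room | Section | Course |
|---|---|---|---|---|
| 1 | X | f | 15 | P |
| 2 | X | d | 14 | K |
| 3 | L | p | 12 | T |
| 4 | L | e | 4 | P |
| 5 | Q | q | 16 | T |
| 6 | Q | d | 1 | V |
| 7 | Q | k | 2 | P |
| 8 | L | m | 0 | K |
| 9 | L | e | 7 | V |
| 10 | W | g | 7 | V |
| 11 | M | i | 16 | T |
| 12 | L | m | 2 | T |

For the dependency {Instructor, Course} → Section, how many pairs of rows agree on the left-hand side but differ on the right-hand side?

(Instructor=L, Course=T): violating pairs (3,12) — 1 pair.

1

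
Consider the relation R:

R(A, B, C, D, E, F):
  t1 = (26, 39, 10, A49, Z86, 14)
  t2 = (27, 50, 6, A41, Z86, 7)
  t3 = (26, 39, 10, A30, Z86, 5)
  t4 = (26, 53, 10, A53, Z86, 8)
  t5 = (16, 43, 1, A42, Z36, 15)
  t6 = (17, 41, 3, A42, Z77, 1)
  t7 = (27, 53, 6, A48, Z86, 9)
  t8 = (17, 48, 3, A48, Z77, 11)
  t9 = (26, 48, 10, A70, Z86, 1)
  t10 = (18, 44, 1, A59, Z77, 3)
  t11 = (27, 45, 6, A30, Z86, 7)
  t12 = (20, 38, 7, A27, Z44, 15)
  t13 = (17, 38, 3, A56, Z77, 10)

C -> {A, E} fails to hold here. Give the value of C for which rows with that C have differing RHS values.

1

C=10: rows 1, 3, 4, 9 → {A,E} = (26, Z86), (26, Z86), (26, Z86), (26, Z86) ✓
C=6: rows 2, 7, 11 → {A,E} = (27, Z86), (27, Z86), (27, Z86) ✓
C=1: rows 5, 10 → {A,E} takes values {(16, Z36), (18, Z77)} — violation
C=3: rows 6, 8, 13 → {A,E} = (17, Z77), (17, Z77), (17, Z77) ✓
C=7: row 12 → {A,E} = (20, Z44) ✓
The only C value with inconsistent RHS is C=1.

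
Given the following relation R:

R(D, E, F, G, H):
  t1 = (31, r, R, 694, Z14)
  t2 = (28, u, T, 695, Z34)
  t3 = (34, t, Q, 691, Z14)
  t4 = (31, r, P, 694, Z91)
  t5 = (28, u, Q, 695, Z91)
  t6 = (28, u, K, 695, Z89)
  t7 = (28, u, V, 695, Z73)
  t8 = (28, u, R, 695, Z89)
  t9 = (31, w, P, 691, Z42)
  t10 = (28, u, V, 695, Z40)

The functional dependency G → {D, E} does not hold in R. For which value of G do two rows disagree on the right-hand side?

G=694: rows 1, 4 → {D,E} = (31, r), (31, r) ✓
G=695: rows 2, 5, 6, 7, 8, 10 → {D,E} = (28, u), (28, u), (28, u), (28, u), (28, u), (28, u) ✓
G=691: rows 3, 9 → {D,E} takes values {(34, t), (31, w)} — violation
The only G value with inconsistent RHS is G=691.

691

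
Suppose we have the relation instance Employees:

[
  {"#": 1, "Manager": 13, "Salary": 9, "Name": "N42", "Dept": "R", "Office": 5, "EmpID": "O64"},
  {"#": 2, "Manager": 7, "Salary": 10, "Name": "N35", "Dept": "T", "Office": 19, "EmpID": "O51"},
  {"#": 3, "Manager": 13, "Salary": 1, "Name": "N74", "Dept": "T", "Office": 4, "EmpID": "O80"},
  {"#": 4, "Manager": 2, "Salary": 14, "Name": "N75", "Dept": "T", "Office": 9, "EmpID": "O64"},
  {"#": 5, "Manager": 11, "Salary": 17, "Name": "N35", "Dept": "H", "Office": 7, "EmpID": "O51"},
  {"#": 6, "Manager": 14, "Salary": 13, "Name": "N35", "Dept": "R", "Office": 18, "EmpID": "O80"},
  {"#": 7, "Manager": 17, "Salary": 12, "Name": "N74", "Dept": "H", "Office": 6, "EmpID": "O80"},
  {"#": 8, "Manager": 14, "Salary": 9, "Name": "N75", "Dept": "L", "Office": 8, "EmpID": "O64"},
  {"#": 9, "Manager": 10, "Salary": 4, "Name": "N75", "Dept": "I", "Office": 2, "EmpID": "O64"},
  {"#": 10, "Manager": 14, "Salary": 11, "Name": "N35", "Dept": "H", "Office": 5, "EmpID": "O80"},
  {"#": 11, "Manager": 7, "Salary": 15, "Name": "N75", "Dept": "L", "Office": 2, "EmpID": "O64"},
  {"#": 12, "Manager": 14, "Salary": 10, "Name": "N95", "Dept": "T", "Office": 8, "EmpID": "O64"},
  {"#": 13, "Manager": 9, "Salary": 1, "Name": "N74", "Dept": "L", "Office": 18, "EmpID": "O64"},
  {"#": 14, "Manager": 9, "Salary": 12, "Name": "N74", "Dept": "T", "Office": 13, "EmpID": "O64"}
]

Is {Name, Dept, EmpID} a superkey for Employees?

Rows 8 and 11 have the same {Name, Dept, EmpID} value (Name=N75, Dept=L, EmpID=O64) but are distinct tuples, so {Name, Dept, EmpID} does not determine every attribute — not a superkey.

No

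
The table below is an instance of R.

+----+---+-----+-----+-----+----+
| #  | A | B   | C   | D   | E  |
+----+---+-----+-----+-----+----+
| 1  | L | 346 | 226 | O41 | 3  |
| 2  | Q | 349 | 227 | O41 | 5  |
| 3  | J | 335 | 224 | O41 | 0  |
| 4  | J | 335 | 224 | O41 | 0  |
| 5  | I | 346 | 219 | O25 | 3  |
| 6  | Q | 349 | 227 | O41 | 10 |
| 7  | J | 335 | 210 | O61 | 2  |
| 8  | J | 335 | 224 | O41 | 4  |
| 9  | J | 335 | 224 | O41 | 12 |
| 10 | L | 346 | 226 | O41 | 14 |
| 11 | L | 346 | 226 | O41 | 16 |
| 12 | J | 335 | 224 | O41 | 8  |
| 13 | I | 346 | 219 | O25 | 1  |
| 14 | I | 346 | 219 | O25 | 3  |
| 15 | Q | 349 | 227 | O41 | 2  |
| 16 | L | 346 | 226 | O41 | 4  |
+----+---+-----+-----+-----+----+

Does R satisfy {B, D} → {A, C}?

Yes

(B=346, D=O41): rows 1, 10, 11, 16 → {A,C} = (L, 226), (L, 226), (L, 226), (L, 226) ✓
(B=349, D=O41): rows 2, 6, 15 → {A,C} = (Q, 227), (Q, 227), (Q, 227) ✓
(B=335, D=O41): rows 3, 4, 8, 9, 12 → {A,C} = (J, 224), (J, 224), (J, 224), (J, 224), (J, 224) ✓
(B=346, D=O25): rows 5, 13, 14 → {A,C} = (I, 219), (I, 219), (I, 219) ✓
(B=335, D=O61): row 7 → {A,C} = (J, 210) ✓
Every {B, D} value is associated with a single {A, C} value, so {B, D} → {A, C} holds.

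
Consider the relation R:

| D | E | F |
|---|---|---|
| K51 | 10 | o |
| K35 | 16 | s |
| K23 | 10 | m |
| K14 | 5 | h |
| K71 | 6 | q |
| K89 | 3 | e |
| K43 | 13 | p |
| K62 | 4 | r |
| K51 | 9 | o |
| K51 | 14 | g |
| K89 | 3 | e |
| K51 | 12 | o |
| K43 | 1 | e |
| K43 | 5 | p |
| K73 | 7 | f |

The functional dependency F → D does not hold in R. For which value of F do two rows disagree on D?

e

F=o: 3 rows → D = K51, K51, K51 ✓
F=s: 1 row → D = K35 ✓
F=m: 1 row → D = K23 ✓
F=h: 1 row → D = K14 ✓
F=q: 1 row → D = K71 ✓
F=e: 3 rows → D takes values {K89, K43} — violation
F=p: 2 rows → D = K43, K43 ✓
F=r: 1 row → D = K62 ✓
F=g: 1 row → D = K51 ✓
F=f: 1 row → D = K73 ✓
The only F value with inconsistent D is F=e.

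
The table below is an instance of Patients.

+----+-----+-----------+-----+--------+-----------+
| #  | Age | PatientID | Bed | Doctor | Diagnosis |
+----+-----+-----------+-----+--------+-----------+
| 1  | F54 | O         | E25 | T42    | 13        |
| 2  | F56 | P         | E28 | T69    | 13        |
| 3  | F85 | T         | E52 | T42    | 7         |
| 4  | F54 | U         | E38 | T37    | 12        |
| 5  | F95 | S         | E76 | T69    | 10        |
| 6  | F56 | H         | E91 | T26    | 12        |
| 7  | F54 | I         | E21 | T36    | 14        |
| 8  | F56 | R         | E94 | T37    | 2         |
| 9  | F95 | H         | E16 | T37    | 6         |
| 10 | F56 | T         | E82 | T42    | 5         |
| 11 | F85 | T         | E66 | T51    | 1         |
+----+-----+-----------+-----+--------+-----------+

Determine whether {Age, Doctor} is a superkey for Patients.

Yes

All 11 rows have distinct {Age, Doctor} values, so {Age, Doctor} → (all attributes) holds and {Age, Doctor} is a superkey.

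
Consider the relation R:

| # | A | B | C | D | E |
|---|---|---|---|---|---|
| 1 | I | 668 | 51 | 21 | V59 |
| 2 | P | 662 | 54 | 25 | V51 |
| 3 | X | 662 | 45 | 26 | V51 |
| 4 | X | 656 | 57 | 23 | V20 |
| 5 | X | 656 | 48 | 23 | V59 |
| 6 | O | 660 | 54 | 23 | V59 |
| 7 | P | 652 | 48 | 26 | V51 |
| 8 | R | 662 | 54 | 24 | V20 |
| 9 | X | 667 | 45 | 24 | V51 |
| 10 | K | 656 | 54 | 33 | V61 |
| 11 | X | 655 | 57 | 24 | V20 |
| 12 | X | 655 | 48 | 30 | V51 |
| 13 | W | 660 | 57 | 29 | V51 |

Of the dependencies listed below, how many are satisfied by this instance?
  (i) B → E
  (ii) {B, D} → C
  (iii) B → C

0

(i) B → E: B=662: rows 2, 3, 8 → E takes values {V51, V20} — violation; B=656: rows 4, 5, 10 → E takes values {V20, V59, V61} — violation; B=660: rows 6, 13 → E takes values {V59, V51} — violation; B=655: rows 11, 12 → E takes values {V20, V51} — violation — fails.
(ii) {B, D} → C: (B=656, D=23): rows 4, 5 → C takes values {57, 48} — violation — fails.
(iii) B → C: B=662: rows 2, 3, 8 → C takes values {54, 45} — violation; B=656: rows 4, 5, 10 → C takes values {57, 48, 54} — violation; B=660: rows 6, 13 → C takes values {54, 57} — violation; B=655: rows 11, 12 → C takes values {57, 48} — violation — fails.
None of the 3 dependencies hold.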